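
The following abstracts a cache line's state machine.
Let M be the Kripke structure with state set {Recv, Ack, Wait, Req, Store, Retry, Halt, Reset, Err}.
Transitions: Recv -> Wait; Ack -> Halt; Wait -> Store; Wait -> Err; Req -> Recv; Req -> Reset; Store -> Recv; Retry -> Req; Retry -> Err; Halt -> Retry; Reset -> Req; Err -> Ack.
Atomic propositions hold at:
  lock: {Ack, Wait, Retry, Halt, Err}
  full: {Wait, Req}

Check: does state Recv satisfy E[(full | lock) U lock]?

No

Sat(full | lock) = {Ack, Wait, Req, Retry, Halt, Err}
E[(full | lock) U lock]: least fixpoint, start Z0 = Sat(lock) = {Ack, Wait, Retry, Halt, Err}, add states in Sat(full | lock) with some successor in Z. Already a fixed point.
Sat(E[(full | lock) U lock]) = {Ack, Wait, Retry, Halt, Err}
Recv ∉ Sat(E[(full | lock) U lock]) = {Ack, Wait, Retry, Halt, Err}, so the formula does not hold at Recv.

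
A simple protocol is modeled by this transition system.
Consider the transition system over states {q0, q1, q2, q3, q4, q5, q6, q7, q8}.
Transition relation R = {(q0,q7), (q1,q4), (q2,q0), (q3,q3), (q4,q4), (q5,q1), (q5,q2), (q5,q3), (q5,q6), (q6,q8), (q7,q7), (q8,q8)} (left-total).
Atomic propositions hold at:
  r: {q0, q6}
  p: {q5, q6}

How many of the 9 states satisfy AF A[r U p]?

2

A[r U p]: least fixpoint, start Z0 = Sat(p) = {q5, q6}, add states in Sat(r) with every successor in Z. Already a fixed point.
Sat(A[r U p]) = {q5, q6}
AF A[r U p]: least fixpoint, start Z0 = {q5, q6}, add states with every successor in Z. Already a fixed point.
Sat(AF A[r U p]) = {q5, q6}
|Sat(AF A[r U p])| = |{q5, q6}| = 2.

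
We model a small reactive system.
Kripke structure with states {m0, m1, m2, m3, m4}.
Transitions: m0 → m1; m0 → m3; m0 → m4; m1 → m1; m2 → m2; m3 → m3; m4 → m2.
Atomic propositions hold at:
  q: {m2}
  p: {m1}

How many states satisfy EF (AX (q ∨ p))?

Sat(q ∨ p) = {m1, m2}
Sat(AX (q ∨ p)) = {s : every successor in {m1, m2}} = {m1, m2, m4}
EF (AX (q ∨ p)): least fixpoint, start Z0 = {m1, m2, m4}, add states with some successor in Z. Z1 = {m0, m1, m2, m4}; fixed.
Sat(EF (AX (q ∨ p))) = {m0, m1, m2, m4}
|Sat(EF (AX (q ∨ p)))| = |{m0, m1, m2, m4}| = 4.

4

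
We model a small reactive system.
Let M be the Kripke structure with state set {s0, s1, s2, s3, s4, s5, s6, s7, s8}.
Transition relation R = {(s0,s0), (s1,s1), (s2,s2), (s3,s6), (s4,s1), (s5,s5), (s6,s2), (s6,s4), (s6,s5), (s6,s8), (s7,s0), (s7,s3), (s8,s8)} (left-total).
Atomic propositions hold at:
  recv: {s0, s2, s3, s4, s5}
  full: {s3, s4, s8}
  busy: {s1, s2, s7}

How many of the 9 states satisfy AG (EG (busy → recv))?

4

Sat(busy → recv) = {s0, s2, s3, s4, s5, s6, s8}
EG (busy → recv): greatest fixpoint, start Z0 = {s0, s2, s3, s4, s5, s6, s8}, keep only states in Sat with some successor in Z. Z1 = {s0, s2, s3, s5, s6, s8}; fixed.
Sat(EG (busy → recv)) = {s0, s2, s3, s5, s6, s8}
AG (EG (busy → recv)): greatest fixpoint, start Z0 = {s0, s2, s3, s5, s6, s8}, keep only states in Sat with every successor in Z. Z1 = {s0, s2, s3, s5, s8}; Z2 = {s0, s2, s5, s8}; fixed.
Sat(AG (EG (busy → recv))) = {s0, s2, s5, s8}
|Sat(AG (EG (busy → recv)))| = |{s0, s2, s5, s8}| = 4.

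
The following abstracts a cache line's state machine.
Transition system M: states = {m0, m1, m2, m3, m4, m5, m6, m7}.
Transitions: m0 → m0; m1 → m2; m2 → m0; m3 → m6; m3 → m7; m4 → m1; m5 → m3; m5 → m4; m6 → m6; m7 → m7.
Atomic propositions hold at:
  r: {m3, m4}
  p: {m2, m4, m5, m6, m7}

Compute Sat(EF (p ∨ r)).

Sat(p ∨ r) = {m2, m3, m4, m5, m6, m7}
EF (p ∨ r): least fixpoint, start Z0 = {m2, m3, m4, m5, m6, m7}, add states with some successor in Z. Z1 = {m1, m2, m3, m4, m5, m6, m7}; fixed.
Sat(EF (p ∨ r)) = {m1, m2, m3, m4, m5, m6, m7}

{m1, m2, m3, m4, m5, m6, m7}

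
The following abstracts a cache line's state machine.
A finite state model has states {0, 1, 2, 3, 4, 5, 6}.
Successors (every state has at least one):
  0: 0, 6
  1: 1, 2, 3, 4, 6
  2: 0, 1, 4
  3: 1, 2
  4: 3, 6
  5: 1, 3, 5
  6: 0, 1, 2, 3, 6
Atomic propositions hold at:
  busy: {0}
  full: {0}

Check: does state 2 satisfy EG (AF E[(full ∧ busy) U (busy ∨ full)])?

Sat(full ∧ busy) = {0}
Sat(busy ∨ full) = {0}
E[(full ∧ busy) U (busy ∨ full)]: least fixpoint, start Z0 = Sat((busy ∨ full)) = {0}, add states in Sat(full ∧ busy) with some successor in Z. Already a fixed point.
Sat(E[(full ∧ busy) U (busy ∨ full)]) = {0}
AF E[(full ∧ busy) U (busy ∨ full)]: least fixpoint, start Z0 = {0}, add states with every successor in Z. Already a fixed point.
Sat(AF E[(full ∧ busy) U (busy ∨ full)]) = {0}
EG (AF E[(full ∧ busy) U (busy ∨ full)]): greatest fixpoint, start Z0 = {0}, keep only states in Sat with some successor in Z. Already a fixed point.
Sat(EG (AF E[(full ∧ busy) U (busy ∨ full)])) = {0}
2 ∉ Sat(EG (AF E[(full ∧ busy) U (busy ∨ full)])) = {0}, so the formula does not hold at 2.

No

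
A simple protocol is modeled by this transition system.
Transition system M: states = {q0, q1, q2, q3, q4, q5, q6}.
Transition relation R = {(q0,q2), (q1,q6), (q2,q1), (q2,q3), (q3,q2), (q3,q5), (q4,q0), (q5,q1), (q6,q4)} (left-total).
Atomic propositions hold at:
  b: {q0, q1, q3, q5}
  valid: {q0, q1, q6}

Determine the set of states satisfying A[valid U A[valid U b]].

A[valid U b]: least fixpoint, start Z0 = Sat(b) = {q0, q1, q3, q5}, add states in Sat(valid) with every successor in Z. Already a fixed point.
Sat(A[valid U b]) = {q0, q1, q3, q5}
A[valid U A[valid U b]]: least fixpoint, start Z0 = Sat(A[valid U b]) = {q0, q1, q3, q5}, add states in Sat(valid) with every successor in Z. Already a fixed point.
Sat(A[valid U A[valid U b]]) = {q0, q1, q3, q5}

{q0, q1, q3, q5}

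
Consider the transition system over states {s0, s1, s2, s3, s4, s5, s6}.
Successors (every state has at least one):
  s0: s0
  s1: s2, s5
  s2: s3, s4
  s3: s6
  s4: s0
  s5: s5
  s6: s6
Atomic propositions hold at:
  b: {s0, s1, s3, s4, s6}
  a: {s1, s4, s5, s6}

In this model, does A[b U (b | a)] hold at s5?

Sat(b | a) = {s0, s1, s3, s4, s5, s6}
A[b U (b | a)]: least fixpoint, start Z0 = Sat((b | a)) = {s0, s1, s3, s4, s5, s6}, add states in Sat(b) with every successor in Z. Already a fixed point.
Sat(A[b U (b | a)]) = {s0, s1, s3, s4, s5, s6}
s5 ∈ Sat(A[b U (b | a)]) = {s0, s1, s3, s4, s5, s6}, so the formula holds at s5.

Yes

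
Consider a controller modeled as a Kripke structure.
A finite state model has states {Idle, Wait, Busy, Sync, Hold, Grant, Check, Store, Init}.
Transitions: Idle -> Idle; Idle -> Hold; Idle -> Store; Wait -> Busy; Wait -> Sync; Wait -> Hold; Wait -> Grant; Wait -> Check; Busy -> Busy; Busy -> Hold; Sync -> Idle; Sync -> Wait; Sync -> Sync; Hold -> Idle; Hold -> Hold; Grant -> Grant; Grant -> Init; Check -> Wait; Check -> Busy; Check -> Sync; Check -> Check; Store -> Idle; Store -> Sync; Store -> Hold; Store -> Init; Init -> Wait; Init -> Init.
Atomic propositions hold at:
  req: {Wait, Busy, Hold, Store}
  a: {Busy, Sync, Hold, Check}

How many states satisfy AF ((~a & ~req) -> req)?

Sat(~a) = {Idle, Wait, Grant, Store, Init}
Sat(~req) = {Idle, Sync, Grant, Check, Init}
Sat(~a & ~req) = {Idle, Grant, Init}
Sat((~a & ~req) -> req) = {Wait, Busy, Sync, Hold, Check, Store}
AF ((~a & ~req) -> req): least fixpoint, start Z0 = {Wait, Busy, Sync, Hold, Check, Store}, add states with every successor in Z. Already a fixed point.
Sat(AF ((~a & ~req) -> req)) = {Wait, Busy, Sync, Hold, Check, Store}
|Sat(AF ((~a & ~req) -> req))| = |{Wait, Busy, Sync, Hold, Check, Store}| = 6.

6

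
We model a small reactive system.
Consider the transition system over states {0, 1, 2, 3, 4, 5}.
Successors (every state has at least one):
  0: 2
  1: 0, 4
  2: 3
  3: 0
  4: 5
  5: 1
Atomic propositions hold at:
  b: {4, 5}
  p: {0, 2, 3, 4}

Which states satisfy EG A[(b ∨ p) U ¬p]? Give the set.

Sat(b ∨ p) = {0, 2, 3, 4, 5}
Sat(¬p) = {1, 5}
A[(b ∨ p) U ¬p]: least fixpoint, start Z0 = Sat(¬p) = {1, 5}, add states in Sat(b ∨ p) with every successor in Z. Z1 = {1, 4, 5}; fixed.
Sat(A[(b ∨ p) U ¬p]) = {1, 4, 5}
EG A[(b ∨ p) U ¬p]: greatest fixpoint, start Z0 = {1, 4, 5}, keep only states in Sat with some successor in Z. Already a fixed point.
Sat(EG A[(b ∨ p) U ¬p]) = {1, 4, 5}

{1, 4, 5}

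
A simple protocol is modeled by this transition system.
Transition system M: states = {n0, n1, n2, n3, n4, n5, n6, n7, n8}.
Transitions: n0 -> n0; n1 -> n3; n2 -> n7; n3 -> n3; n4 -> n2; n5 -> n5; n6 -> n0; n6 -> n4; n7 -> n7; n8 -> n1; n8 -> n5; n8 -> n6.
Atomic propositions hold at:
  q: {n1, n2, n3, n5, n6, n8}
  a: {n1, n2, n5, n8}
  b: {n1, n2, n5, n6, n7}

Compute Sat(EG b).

EG b: greatest fixpoint, start Z0 = {n1, n2, n5, n6, n7}, keep only states in Sat with some successor in Z. Z1 = {n2, n5, n7}; fixed.
Sat(EG b) = {n2, n5, n7}

{n2, n5, n7}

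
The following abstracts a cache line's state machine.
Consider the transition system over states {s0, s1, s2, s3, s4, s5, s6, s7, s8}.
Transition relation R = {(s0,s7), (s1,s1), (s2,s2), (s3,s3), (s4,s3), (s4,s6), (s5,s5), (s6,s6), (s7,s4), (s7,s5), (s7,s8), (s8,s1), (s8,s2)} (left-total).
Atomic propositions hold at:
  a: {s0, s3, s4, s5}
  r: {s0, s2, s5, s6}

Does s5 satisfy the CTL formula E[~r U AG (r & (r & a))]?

Yes

Sat(~r) = {s1, s3, s4, s7, s8}
Sat(r & a) = {s0, s5}
Sat(r & (r & a)) = {s0, s5}
AG (r & (r & a)): greatest fixpoint, start Z0 = {s0, s5}, keep only states in Sat with every successor in Z. Z1 = {s5}; fixed.
Sat(AG (r & (r & a))) = {s5}
E[~r U AG (r & (r & a))]: least fixpoint, start Z0 = Sat(AG (r & (r & a))) = {s5}, add states in Sat(~r) with some successor in Z. Z1 = {s5, s7}; fixed.
Sat(E[~r U AG (r & (r & a))]) = {s5, s7}
s5 ∈ Sat(E[~r U AG (r & (r & a))]) = {s5, s7}, so the formula holds at s5.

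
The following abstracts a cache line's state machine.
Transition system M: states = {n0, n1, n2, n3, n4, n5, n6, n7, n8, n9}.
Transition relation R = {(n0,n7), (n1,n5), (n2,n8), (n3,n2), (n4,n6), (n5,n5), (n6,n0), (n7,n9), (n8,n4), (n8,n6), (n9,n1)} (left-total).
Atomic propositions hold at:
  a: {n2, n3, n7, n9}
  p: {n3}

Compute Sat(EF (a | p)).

Sat(a | p) = {n2, n3, n7, n9}
EF (a | p): least fixpoint, start Z0 = {n2, n3, n7, n9}, add states with some successor in Z. Z1 = {n0, n2, n3, n7, n9}; Z2 = {n0, n2, n3, n6, n7, n9}; Z3 = {n0, n2, n3, n4, n6, n7, n8, n9}; fixed.
Sat(EF (a | p)) = {n0, n2, n3, n4, n6, n7, n8, n9}

{n0, n2, n3, n4, n6, n7, n8, n9}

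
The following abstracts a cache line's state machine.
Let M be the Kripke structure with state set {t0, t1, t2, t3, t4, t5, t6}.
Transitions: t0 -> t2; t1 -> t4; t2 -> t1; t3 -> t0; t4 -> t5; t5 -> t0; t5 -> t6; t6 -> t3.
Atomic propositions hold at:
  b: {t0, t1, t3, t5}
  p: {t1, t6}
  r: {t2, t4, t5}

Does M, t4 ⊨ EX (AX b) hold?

Sat(AX b) = {s : every successor in {t0, t1, t3, t5}} = {t2, t3, t4, t6}
Sat(EX (AX b)) = {s : some successor in {t2, t3, t4, t6}} = {t0, t1, t5, t6}
t4 ∉ Sat(EX (AX b)) = {t0, t1, t5, t6}, so the formula does not hold at t4.

No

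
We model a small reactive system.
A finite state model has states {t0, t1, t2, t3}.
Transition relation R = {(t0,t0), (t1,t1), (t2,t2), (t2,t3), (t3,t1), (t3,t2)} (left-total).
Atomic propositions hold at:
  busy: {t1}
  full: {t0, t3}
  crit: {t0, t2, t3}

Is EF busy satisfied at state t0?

EF busy: least fixpoint, start Z0 = {t1}, add states with some successor in Z. Z1 = {t1, t3}; Z2 = {t1, t2, t3}; fixed.
Sat(EF busy) = {t1, t2, t3}
t0 ∉ Sat(EF busy) = {t1, t2, t3}, so the formula does not hold at t0.

No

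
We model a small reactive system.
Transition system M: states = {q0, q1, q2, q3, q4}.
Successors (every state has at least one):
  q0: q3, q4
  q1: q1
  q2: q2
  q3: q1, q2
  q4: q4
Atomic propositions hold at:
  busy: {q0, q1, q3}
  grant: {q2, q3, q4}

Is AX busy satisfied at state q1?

Yes

Sat(AX busy) = {s : every successor in {q0, q1, q3}} = {q1}
q1 ∈ Sat(AX busy) = {q1}, so the formula holds at q1.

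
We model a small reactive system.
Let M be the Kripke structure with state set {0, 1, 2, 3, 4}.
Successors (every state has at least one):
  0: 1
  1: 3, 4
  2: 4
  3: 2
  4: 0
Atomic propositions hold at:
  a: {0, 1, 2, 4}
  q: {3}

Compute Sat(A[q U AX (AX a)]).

Sat(AX a) = {s : every successor in {0, 1, 2, 4}} = {0, 2, 3, 4}
Sat(AX (AX a)) = {s : every successor in {0, 2, 3, 4}} = {1, 2, 3, 4}
A[q U AX (AX a)]: least fixpoint, start Z0 = Sat(AX (AX a)) = {1, 2, 3, 4}, add states in Sat(q) with every successor in Z. Already a fixed point.
Sat(A[q U AX (AX a)]) = {1, 2, 3, 4}

{1, 2, 3, 4}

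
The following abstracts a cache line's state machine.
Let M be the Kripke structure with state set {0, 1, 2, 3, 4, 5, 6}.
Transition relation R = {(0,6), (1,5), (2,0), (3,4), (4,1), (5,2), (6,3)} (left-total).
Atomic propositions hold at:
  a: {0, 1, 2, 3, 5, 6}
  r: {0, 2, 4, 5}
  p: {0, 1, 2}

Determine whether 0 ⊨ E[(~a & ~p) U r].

Yes

Sat(~a) = {4}
Sat(~p) = {3, 4, 5, 6}
Sat(~a & ~p) = {4}
E[(~a & ~p) U r]: least fixpoint, start Z0 = Sat(r) = {0, 2, 4, 5}, add states in Sat(~a & ~p) with some successor in Z. Already a fixed point.
Sat(E[(~a & ~p) U r]) = {0, 2, 4, 5}
0 ∈ Sat(E[(~a & ~p) U r]) = {0, 2, 4, 5}, so the formula holds at 0.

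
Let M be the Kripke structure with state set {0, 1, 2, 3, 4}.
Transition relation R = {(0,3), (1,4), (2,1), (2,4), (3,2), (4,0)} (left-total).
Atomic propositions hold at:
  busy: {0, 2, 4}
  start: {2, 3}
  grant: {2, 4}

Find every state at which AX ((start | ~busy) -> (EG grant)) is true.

{1, 4}

Sat(~busy) = {1, 3}
Sat(start | ~busy) = {1, 2, 3}
EG grant: greatest fixpoint, start Z0 = {2, 4}, keep only states in Sat with some successor in Z. Z1 = {2}; Z2 = ∅; fixed.
Sat(EG grant) = ∅
Sat((start | ~busy) -> (EG grant)) = {0, 4}
Sat(AX ((start | ~busy) -> (EG grant))) = {s : every successor in {0, 4}} = {1, 4}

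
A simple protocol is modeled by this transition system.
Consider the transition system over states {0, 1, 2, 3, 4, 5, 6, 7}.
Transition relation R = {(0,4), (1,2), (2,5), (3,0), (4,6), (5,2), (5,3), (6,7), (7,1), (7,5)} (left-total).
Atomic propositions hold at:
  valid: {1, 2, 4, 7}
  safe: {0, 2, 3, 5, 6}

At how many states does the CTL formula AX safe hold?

Sat(AX safe) = {s : every successor in {0, 2, 3, 5, 6}} = {1, 2, 3, 4, 5}
|Sat(AX safe)| = |{1, 2, 3, 4, 5}| = 5.

5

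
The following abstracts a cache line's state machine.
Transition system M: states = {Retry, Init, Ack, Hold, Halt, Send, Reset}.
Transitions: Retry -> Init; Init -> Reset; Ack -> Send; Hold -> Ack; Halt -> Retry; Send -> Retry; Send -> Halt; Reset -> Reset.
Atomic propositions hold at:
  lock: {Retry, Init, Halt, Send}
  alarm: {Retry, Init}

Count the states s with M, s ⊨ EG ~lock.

1

Sat(~lock) = {Ack, Hold, Reset}
EG ~lock: greatest fixpoint, start Z0 = {Ack, Hold, Reset}, keep only states in Sat with some successor in Z. Z1 = {Hold, Reset}; Z2 = {Reset}; fixed.
Sat(EG ~lock) = {Reset}
|Sat(EG ~lock)| = |{Reset}| = 1.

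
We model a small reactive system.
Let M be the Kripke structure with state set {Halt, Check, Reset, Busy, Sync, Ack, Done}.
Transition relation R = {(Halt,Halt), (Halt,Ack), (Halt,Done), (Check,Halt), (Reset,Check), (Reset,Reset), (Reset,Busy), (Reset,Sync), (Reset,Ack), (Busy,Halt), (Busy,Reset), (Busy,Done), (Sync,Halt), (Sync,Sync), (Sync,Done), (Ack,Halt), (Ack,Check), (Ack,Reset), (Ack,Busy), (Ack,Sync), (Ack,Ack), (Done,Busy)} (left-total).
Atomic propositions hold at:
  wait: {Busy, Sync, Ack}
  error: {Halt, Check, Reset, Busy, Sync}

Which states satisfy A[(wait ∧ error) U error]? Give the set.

Sat(wait ∧ error) = {Busy, Sync}
A[(wait ∧ error) U error]: least fixpoint, start Z0 = Sat(error) = {Halt, Check, Reset, Busy, Sync}, add states in Sat(wait ∧ error) with every successor in Z. Already a fixed point.
Sat(A[(wait ∧ error) U error]) = {Halt, Check, Reset, Busy, Sync}

{Halt, Check, Reset, Busy, Sync}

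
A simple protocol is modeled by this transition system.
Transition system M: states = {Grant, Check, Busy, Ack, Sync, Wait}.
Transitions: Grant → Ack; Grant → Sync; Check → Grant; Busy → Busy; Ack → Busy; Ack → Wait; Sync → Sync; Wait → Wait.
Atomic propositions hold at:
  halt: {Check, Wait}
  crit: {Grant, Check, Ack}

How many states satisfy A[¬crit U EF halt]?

Sat(¬crit) = {Busy, Sync, Wait}
EF halt: least fixpoint, start Z0 = {Check, Wait}, add states with some successor in Z. Z1 = {Check, Ack, Wait}; Z2 = {Grant, Check, Ack, Wait}; fixed.
Sat(EF halt) = {Grant, Check, Ack, Wait}
A[¬crit U EF halt]: least fixpoint, start Z0 = Sat(EF halt) = {Grant, Check, Ack, Wait}, add states in Sat(¬crit) with every successor in Z. Already a fixed point.
Sat(A[¬crit U EF halt]) = {Grant, Check, Ack, Wait}
|Sat(A[¬crit U EF halt])| = |{Grant, Check, Ack, Wait}| = 4.

4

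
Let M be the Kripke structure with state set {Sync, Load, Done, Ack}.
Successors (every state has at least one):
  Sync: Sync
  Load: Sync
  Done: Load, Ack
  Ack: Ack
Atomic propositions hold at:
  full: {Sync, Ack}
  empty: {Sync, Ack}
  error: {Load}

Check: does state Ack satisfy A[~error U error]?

No

Sat(~error) = {Sync, Done, Ack}
A[~error U error]: least fixpoint, start Z0 = Sat(error) = {Load}, add states in Sat(~error) with every successor in Z. Already a fixed point.
Sat(A[~error U error]) = {Load}
Ack ∉ Sat(A[~error U error]) = {Load}, so the formula does not hold at Ack.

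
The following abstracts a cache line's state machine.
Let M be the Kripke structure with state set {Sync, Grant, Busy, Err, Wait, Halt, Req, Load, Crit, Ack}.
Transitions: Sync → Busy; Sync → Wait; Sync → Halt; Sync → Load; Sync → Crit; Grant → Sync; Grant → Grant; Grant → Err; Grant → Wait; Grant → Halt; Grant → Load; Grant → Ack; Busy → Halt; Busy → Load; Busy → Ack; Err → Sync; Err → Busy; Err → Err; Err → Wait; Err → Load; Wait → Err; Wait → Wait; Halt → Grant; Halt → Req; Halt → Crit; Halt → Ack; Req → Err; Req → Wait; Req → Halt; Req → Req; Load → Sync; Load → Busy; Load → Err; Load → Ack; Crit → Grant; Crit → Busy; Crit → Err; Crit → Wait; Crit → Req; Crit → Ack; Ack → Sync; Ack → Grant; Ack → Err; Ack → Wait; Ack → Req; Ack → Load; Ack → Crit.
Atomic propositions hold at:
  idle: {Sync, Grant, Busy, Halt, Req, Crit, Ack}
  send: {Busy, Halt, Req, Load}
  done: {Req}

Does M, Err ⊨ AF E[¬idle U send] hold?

Yes

Sat(¬idle) = {Err, Wait, Load}
E[¬idle U send]: least fixpoint, start Z0 = Sat(send) = {Busy, Halt, Req, Load}, add states in Sat(¬idle) with some successor in Z. Z1 = {Busy, Err, Halt, Req, Load}; Z2 = {Busy, Err, Wait, Halt, Req, Load}; fixed.
Sat(E[¬idle U send]) = {Busy, Err, Wait, Halt, Req, Load}
AF E[¬idle U send]: least fixpoint, start Z0 = {Busy, Err, Wait, Halt, Req, Load}, add states with every successor in Z. Already a fixed point.
Sat(AF E[¬idle U send]) = {Busy, Err, Wait, Halt, Req, Load}
Err ∈ Sat(AF E[¬idle U send]) = {Busy, Err, Wait, Halt, Req, Load}, so the formula holds at Err.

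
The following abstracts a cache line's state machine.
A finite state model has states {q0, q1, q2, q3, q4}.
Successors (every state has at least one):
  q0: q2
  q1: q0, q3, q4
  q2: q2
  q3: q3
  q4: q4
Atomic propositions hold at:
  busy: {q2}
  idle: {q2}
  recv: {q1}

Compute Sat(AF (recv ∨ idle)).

Sat(recv ∨ idle) = {q1, q2}
AF (recv ∨ idle): least fixpoint, start Z0 = {q1, q2}, add states with every successor in Z. Z1 = {q0, q1, q2}; fixed.
Sat(AF (recv ∨ idle)) = {q0, q1, q2}

{q0, q1, q2}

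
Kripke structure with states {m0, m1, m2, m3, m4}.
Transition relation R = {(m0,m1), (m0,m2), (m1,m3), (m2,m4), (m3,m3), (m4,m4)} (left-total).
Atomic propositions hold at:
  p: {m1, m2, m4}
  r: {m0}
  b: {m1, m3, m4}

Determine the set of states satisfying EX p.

Sat(EX p) = {s : some successor in {m1, m2, m4}} = {m0, m2, m4}

{m0, m2, m4}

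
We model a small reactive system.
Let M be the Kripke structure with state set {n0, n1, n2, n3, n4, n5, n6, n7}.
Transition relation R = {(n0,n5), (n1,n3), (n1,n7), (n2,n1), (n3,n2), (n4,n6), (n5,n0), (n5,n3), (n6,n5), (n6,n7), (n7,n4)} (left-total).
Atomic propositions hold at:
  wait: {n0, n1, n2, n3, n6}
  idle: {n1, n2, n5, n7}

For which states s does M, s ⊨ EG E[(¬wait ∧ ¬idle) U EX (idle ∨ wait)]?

Sat(¬wait) = {n4, n5, n7}
Sat(¬idle) = {n0, n3, n4, n6}
Sat(¬wait ∧ ¬idle) = {n4}
Sat(idle ∨ wait) = {n0, n1, n2, n3, n5, n6, n7}
Sat(EX (idle ∨ wait)) = {s : some successor in {n0, n1, n2, n3, n5, n6, n7}} = {n0, n1, n2, n3, n4, n5, n6}
E[(¬wait ∧ ¬idle) U EX (idle ∨ wait)]: least fixpoint, start Z0 = Sat(EX (idle ∨ wait)) = {n0, n1, n2, n3, n4, n5, n6}, add states in Sat(¬wait ∧ ¬idle) with some successor in Z. Already a fixed point.
Sat(E[(¬wait ∧ ¬idle) U EX (idle ∨ wait)]) = {n0, n1, n2, n3, n4, n5, n6}
EG E[(¬wait ∧ ¬idle) U EX (idle ∨ wait)]: greatest fixpoint, start Z0 = {n0, n1, n2, n3, n4, n5, n6}, keep only states in Sat with some successor in Z. Already a fixed point.
Sat(EG E[(¬wait ∧ ¬idle) U EX (idle ∨ wait)]) = {n0, n1, n2, n3, n4, n5, n6}

{n0, n1, n2, n3, n4, n5, n6}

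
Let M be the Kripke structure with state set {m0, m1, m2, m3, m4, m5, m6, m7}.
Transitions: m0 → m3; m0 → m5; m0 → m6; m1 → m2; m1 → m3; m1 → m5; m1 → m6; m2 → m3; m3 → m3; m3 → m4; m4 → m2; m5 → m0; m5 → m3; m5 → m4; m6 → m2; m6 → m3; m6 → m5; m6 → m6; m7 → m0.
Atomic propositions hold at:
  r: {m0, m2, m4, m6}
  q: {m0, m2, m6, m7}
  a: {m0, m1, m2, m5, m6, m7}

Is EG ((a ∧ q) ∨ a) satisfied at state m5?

Sat(a ∧ q) = {m0, m2, m6, m7}
Sat((a ∧ q) ∨ a) = {m0, m1, m2, m5, m6, m7}
EG ((a ∧ q) ∨ a): greatest fixpoint, start Z0 = {m0, m1, m2, m5, m6, m7}, keep only states in Sat with some successor in Z. Z1 = {m0, m1, m5, m6, m7}; fixed.
Sat(EG ((a ∧ q) ∨ a)) = {m0, m1, m5, m6, m7}
m5 ∈ Sat(EG ((a ∧ q) ∨ a)) = {m0, m1, m5, m6, m7}, so the formula holds at m5.

Yes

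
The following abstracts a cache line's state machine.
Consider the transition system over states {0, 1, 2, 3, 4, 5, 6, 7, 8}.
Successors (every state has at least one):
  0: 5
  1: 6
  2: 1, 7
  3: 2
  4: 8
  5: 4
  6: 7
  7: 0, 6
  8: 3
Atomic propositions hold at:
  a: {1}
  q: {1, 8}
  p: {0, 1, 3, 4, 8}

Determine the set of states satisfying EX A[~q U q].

{0, 2, 4, 5, 7}

Sat(~q) = {0, 2, 3, 4, 5, 6, 7}
A[~q U q]: least fixpoint, start Z0 = Sat(q) = {1, 8}, add states in Sat(~q) with every successor in Z. Z1 = {1, 4, 8}; Z2 = {1, 4, 5, 8}; Z3 = {0, 1, 4, 5, 8}; fixed.
Sat(A[~q U q]) = {0, 1, 4, 5, 8}
Sat(EX A[~q U q]) = {s : some successor in {0, 1, 4, 5, 8}} = {0, 2, 4, 5, 7}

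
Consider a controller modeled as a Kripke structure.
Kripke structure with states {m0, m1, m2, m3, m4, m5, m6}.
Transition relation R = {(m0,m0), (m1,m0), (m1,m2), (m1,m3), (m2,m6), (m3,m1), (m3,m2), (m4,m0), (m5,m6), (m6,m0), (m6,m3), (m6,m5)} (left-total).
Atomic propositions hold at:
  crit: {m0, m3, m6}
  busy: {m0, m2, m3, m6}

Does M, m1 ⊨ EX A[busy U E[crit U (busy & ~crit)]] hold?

Sat(~crit) = {m1, m2, m4, m5}
Sat(busy & ~crit) = {m2}
E[crit U (busy & ~crit)]: least fixpoint, start Z0 = Sat((busy & ~crit)) = {m2}, add states in Sat(crit) with some successor in Z. Z1 = {m2, m3}; Z2 = {m2, m3, m6}; fixed.
Sat(E[crit U (busy & ~crit)]) = {m2, m3, m6}
A[busy U E[crit U (busy & ~crit)]]: least fixpoint, start Z0 = Sat(E[crit U (busy & ~crit)]) = {m2, m3, m6}, add states in Sat(busy) with every successor in Z. Already a fixed point.
Sat(A[busy U E[crit U (busy & ~crit)]]) = {m2, m3, m6}
Sat(EX A[busy U E[crit U (busy & ~crit)]]) = {s : some successor in {m2, m3, m6}} = {m1, m2, m3, m5, m6}
m1 ∈ Sat(EX A[busy U E[crit U (busy & ~crit)]]) = {m1, m2, m3, m5, m6}, so the formula holds at m1.

Yes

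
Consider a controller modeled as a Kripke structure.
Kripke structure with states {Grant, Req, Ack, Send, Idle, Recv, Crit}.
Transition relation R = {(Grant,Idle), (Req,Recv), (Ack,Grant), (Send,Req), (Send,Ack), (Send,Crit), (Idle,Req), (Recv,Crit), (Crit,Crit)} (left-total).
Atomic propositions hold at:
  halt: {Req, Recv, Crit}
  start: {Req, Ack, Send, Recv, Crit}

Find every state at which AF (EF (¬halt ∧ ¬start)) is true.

Sat(¬halt) = {Grant, Ack, Send, Idle}
Sat(¬start) = {Grant, Idle}
Sat(¬halt ∧ ¬start) = {Grant, Idle}
EF (¬halt ∧ ¬start): least fixpoint, start Z0 = {Grant, Idle}, add states with some successor in Z. Z1 = {Grant, Ack, Idle}; Z2 = {Grant, Ack, Send, Idle}; fixed.
Sat(EF (¬halt ∧ ¬start)) = {Grant, Ack, Send, Idle}
AF (EF (¬halt ∧ ¬start)): least fixpoint, start Z0 = {Grant, Ack, Send, Idle}, add states with every successor in Z. Already a fixed point.
Sat(AF (EF (¬halt ∧ ¬start))) = {Grant, Ack, Send, Idle}

{Grant, Ack, Send, Idle}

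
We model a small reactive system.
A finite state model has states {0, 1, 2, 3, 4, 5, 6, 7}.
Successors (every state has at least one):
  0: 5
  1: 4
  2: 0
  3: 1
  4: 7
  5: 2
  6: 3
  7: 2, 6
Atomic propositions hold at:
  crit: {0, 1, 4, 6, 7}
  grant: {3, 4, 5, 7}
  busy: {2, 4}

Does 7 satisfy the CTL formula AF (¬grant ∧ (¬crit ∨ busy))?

Sat(¬grant) = {0, 1, 2, 6}
Sat(¬crit) = {2, 3, 5}
Sat(¬crit ∨ busy) = {2, 3, 4, 5}
Sat(¬grant ∧ (¬crit ∨ busy)) = {2}
AF (¬grant ∧ (¬crit ∨ busy)): least fixpoint, start Z0 = {2}, add states with every successor in Z. Z1 = {2, 5}; Z2 = {0, 2, 5}; fixed.
Sat(AF (¬grant ∧ (¬crit ∨ busy))) = {0, 2, 5}
7 ∉ Sat(AF (¬grant ∧ (¬crit ∨ busy))) = {0, 2, 5}, so the formula does not hold at 7.

No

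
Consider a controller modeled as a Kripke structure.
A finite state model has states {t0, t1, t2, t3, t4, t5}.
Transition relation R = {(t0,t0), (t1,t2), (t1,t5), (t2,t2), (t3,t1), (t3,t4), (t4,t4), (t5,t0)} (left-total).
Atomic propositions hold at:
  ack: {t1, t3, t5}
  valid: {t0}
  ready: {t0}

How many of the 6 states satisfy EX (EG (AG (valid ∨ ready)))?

Sat(valid ∨ ready) = {t0}
AG (valid ∨ ready): greatest fixpoint, start Z0 = {t0}, keep only states in Sat with every successor in Z. Already a fixed point.
Sat(AG (valid ∨ ready)) = {t0}
EG (AG (valid ∨ ready)): greatest fixpoint, start Z0 = {t0}, keep only states in Sat with some successor in Z. Already a fixed point.
Sat(EG (AG (valid ∨ ready))) = {t0}
Sat(EX (EG (AG (valid ∨ ready)))) = {s : some successor in {t0}} = {t0, t5}
|Sat(EX (EG (AG (valid ∨ ready))))| = |{t0, t5}| = 2.

2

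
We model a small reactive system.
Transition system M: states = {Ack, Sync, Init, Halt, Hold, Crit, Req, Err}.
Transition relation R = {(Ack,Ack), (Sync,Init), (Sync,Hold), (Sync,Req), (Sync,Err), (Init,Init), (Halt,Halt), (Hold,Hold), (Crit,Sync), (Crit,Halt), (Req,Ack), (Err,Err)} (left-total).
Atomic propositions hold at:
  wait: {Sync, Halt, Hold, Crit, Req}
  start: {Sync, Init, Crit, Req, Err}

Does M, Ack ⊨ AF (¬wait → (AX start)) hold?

No

Sat(¬wait) = {Ack, Init, Err}
Sat(AX start) = {s : every successor in {Sync, Init, Crit, Req, Err}} = {Init, Err}
Sat(¬wait → (AX start)) = {Sync, Init, Halt, Hold, Crit, Req, Err}
AF (¬wait → (AX start)): least fixpoint, start Z0 = {Sync, Init, Halt, Hold, Crit, Req, Err}, add states with every successor in Z. Already a fixed point.
Sat(AF (¬wait → (AX start))) = {Sync, Init, Halt, Hold, Crit, Req, Err}
Ack ∉ Sat(AF (¬wait → (AX start))) = {Sync, Init, Halt, Hold, Crit, Req, Err}, so the formula does not hold at Ack.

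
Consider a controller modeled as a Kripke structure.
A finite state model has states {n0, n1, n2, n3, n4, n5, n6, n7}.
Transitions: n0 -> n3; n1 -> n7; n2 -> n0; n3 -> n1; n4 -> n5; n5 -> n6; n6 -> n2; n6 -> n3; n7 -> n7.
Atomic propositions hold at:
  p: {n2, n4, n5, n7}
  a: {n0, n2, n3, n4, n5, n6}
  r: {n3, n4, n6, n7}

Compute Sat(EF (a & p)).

{n2, n4, n5, n6}

Sat(a & p) = {n2, n4, n5}
EF (a & p): least fixpoint, start Z0 = {n2, n4, n5}, add states with some successor in Z. Z1 = {n2, n4, n5, n6}; fixed.
Sat(EF (a & p)) = {n2, n4, n5, n6}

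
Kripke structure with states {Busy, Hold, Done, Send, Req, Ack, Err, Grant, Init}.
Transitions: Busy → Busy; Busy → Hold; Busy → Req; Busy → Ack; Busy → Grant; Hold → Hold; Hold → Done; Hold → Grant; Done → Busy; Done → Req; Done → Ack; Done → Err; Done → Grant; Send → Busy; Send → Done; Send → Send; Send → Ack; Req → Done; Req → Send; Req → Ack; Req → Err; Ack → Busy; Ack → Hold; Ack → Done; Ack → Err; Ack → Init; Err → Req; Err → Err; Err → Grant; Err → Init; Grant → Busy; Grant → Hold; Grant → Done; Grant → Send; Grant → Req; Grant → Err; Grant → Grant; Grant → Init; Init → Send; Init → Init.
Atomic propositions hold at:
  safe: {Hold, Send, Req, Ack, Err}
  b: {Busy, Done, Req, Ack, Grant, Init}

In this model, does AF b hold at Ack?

AF b: least fixpoint, start Z0 = {Busy, Done, Req, Ack, Grant, Init}, add states with every successor in Z. Already a fixed point.
Sat(AF b) = {Busy, Done, Req, Ack, Grant, Init}
Ack ∈ Sat(AF b) = {Busy, Done, Req, Ack, Grant, Init}, so the formula holds at Ack.

Yes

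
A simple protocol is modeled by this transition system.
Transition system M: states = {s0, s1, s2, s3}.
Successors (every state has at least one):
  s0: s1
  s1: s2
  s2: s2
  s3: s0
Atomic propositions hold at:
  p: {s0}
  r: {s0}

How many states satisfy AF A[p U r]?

A[p U r]: least fixpoint, start Z0 = Sat(r) = {s0}, add states in Sat(p) with every successor in Z. Already a fixed point.
Sat(A[p U r]) = {s0}
AF A[p U r]: least fixpoint, start Z0 = {s0}, add states with every successor in Z. Z1 = {s0, s3}; fixed.
Sat(AF A[p U r]) = {s0, s3}
|Sat(AF A[p U r])| = |{s0, s3}| = 2.

2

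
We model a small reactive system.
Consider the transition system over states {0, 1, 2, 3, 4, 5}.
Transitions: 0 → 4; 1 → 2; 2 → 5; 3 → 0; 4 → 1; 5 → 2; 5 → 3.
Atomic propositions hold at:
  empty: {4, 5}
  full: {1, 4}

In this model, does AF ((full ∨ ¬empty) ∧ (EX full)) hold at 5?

No

Sat(¬empty) = {0, 1, 2, 3}
Sat(full ∨ ¬empty) = {0, 1, 2, 3, 4}
Sat(EX full) = {s : some successor in {1, 4}} = {0, 4}
Sat((full ∨ ¬empty) ∧ (EX full)) = {0, 4}
AF ((full ∨ ¬empty) ∧ (EX full)): least fixpoint, start Z0 = {0, 4}, add states with every successor in Z. Z1 = {0, 3, 4}; fixed.
Sat(AF ((full ∨ ¬empty) ∧ (EX full))) = {0, 3, 4}
5 ∉ Sat(AF ((full ∨ ¬empty) ∧ (EX full))) = {0, 3, 4}, so the formula does not hold at 5.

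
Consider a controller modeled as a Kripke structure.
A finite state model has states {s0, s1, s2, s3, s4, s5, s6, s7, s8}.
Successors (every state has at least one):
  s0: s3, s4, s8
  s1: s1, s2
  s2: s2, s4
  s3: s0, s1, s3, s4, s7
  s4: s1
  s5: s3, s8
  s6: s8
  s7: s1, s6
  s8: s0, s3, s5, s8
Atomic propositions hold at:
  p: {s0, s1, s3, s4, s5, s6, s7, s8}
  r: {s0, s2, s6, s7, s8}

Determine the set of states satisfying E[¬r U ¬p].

Sat(¬r) = {s1, s3, s4, s5}
Sat(¬p) = {s2}
E[¬r U ¬p]: least fixpoint, start Z0 = Sat(¬p) = {s2}, add states in Sat(¬r) with some successor in Z. Z1 = {s1, s2}; Z2 = {s1, s2, s3, s4}; Z3 = {s1, s2, s3, s4, s5}; fixed.
Sat(E[¬r U ¬p]) = {s1, s2, s3, s4, s5}

{s1, s2, s3, s4, s5}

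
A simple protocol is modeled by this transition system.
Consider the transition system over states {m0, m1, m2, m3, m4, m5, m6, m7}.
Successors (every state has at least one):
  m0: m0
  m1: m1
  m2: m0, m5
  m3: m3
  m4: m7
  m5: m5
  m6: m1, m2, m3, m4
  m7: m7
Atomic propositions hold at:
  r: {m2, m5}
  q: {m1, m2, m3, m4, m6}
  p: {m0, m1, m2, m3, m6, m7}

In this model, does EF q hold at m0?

EF q: least fixpoint, start Z0 = {m1, m2, m3, m4, m6}, add states with some successor in Z. Already a fixed point.
Sat(EF q) = {m1, m2, m3, m4, m6}
m0 ∉ Sat(EF q) = {m1, m2, m3, m4, m6}, so the formula does not hold at m0.

No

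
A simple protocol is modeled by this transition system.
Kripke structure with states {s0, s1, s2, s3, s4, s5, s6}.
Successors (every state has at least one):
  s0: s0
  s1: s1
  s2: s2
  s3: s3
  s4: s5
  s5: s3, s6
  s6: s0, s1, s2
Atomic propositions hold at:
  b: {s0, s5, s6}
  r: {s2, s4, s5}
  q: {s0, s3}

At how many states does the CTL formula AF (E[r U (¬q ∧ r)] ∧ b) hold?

Sat(¬q) = {s1, s2, s4, s5, s6}
Sat(¬q ∧ r) = {s2, s4, s5}
E[r U (¬q ∧ r)]: least fixpoint, start Z0 = Sat((¬q ∧ r)) = {s2, s4, s5}, add states in Sat(r) with some successor in Z. Already a fixed point.
Sat(E[r U (¬q ∧ r)]) = {s2, s4, s5}
Sat(E[r U (¬q ∧ r)] ∧ b) = {s5}
AF (E[r U (¬q ∧ r)] ∧ b): least fixpoint, start Z0 = {s5}, add states with every successor in Z. Z1 = {s4, s5}; fixed.
Sat(AF (E[r U (¬q ∧ r)] ∧ b)) = {s4, s5}
|Sat(AF (E[r U (¬q ∧ r)] ∧ b))| = |{s4, s5}| = 2.

2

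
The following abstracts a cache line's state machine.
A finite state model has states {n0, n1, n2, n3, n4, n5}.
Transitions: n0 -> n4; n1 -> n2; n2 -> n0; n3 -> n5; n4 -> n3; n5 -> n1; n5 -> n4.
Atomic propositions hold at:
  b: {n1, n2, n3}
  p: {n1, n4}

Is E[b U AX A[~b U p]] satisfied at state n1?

Sat(~b) = {n0, n4, n5}
A[~b U p]: least fixpoint, start Z0 = Sat(p) = {n1, n4}, add states in Sat(~b) with every successor in Z. Z1 = {n0, n1, n4, n5}; fixed.
Sat(A[~b U p]) = {n0, n1, n4, n5}
Sat(AX A[~b U p]) = {s : every successor in {n0, n1, n4, n5}} = {n0, n2, n3, n5}
E[b U AX A[~b U p]]: least fixpoint, start Z0 = Sat(AX A[~b U p]) = {n0, n2, n3, n5}, add states in Sat(b) with some successor in Z. Z1 = {n0, n1, n2, n3, n5}; fixed.
Sat(E[b U AX A[~b U p]]) = {n0, n1, n2, n3, n5}
n1 ∈ Sat(E[b U AX A[~b U p]]) = {n0, n1, n2, n3, n5}, so the formula holds at n1.

Yes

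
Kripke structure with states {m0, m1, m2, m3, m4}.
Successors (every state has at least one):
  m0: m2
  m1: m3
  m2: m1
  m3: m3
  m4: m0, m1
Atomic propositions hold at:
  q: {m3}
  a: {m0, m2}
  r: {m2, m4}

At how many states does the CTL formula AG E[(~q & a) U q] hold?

Sat(~q) = {m0, m1, m2, m4}
Sat(~q & a) = {m0, m2}
E[(~q & a) U q]: least fixpoint, start Z0 = Sat(q) = {m3}, add states in Sat(~q & a) with some successor in Z. Already a fixed point.
Sat(E[(~q & a) U q]) = {m3}
AG E[(~q & a) U q]: greatest fixpoint, start Z0 = {m3}, keep only states in Sat with every successor in Z. Already a fixed point.
Sat(AG E[(~q & a) U q]) = {m3}
|Sat(AG E[(~q & a) U q])| = |{m3}| = 1.

1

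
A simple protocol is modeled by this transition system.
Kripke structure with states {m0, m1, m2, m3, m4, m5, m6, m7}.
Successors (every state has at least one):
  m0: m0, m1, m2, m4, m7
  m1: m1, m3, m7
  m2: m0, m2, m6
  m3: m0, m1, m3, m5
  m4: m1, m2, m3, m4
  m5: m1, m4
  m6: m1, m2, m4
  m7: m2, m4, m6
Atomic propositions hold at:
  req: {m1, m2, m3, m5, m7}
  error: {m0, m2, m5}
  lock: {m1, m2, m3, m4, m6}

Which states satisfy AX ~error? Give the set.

Sat(~error) = {m1, m3, m4, m6, m7}
Sat(AX ~error) = {s : every successor in {m1, m3, m4, m6, m7}} = {m1, m5}

{m1, m5}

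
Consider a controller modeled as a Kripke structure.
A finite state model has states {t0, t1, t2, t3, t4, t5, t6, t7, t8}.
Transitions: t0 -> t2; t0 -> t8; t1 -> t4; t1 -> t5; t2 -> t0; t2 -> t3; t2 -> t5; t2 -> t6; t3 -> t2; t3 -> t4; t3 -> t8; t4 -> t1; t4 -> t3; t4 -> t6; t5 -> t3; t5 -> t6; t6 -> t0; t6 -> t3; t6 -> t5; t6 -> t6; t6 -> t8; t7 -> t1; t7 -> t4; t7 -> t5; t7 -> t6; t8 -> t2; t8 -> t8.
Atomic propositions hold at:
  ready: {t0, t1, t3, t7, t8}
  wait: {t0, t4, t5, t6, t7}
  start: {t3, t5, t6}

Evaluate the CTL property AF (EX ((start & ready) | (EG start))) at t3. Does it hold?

No

Sat(start & ready) = {t3}
EG start: greatest fixpoint, start Z0 = {t3, t5, t6}, keep only states in Sat with some successor in Z. Z1 = {t5, t6}; fixed.
Sat(EG start) = {t5, t6}
Sat((start & ready) | (EG start)) = {t3, t5, t6}
Sat(EX ((start & ready) | (EG start))) = {s : some successor in {t3, t5, t6}} = {t1, t2, t4, t5, t6, t7}
AF (EX ((start & ready) | (EG start))): least fixpoint, start Z0 = {t1, t2, t4, t5, t6, t7}, add states with every successor in Z. Already a fixed point.
Sat(AF (EX ((start & ready) | (EG start)))) = {t1, t2, t4, t5, t6, t7}
t3 ∉ Sat(AF (EX ((start & ready) | (EG start)))) = {t1, t2, t4, t5, t6, t7}, so the formula does not hold at t3.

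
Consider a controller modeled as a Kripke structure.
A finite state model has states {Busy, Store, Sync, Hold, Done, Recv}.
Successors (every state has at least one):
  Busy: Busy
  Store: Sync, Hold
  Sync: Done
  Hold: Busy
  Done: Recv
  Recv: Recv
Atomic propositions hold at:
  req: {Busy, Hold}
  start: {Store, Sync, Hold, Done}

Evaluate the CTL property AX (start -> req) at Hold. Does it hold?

Sat(start -> req) = {Busy, Hold, Recv}
Sat(AX (start -> req)) = {s : every successor in {Busy, Hold, Recv}} = {Busy, Hold, Done, Recv}
Hold ∈ Sat(AX (start -> req)) = {Busy, Hold, Done, Recv}, so the formula holds at Hold.

Yes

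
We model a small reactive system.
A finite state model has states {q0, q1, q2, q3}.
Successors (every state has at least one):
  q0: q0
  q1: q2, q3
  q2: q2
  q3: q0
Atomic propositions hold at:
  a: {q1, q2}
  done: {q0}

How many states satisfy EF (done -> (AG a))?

3

AG a: greatest fixpoint, start Z0 = {q1, q2}, keep only states in Sat with every successor in Z. Z1 = {q2}; fixed.
Sat(AG a) = {q2}
Sat(done -> (AG a)) = {q1, q2, q3}
EF (done -> (AG a)): least fixpoint, start Z0 = {q1, q2, q3}, add states with some successor in Z. Already a fixed point.
Sat(EF (done -> (AG a))) = {q1, q2, q3}
|Sat(EF (done -> (AG a)))| = |{q1, q2, q3}| = 3.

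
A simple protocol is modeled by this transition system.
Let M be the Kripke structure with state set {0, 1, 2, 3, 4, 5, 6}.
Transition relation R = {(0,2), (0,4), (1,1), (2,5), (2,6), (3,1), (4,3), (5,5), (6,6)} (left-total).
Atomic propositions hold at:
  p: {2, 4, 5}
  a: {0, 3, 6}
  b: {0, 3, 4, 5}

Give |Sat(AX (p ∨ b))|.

Sat(p ∨ b) = {0, 2, 3, 4, 5}
Sat(AX (p ∨ b)) = {s : every successor in {0, 2, 3, 4, 5}} = {0, 4, 5}
|Sat(AX (p ∨ b))| = |{0, 4, 5}| = 3.

3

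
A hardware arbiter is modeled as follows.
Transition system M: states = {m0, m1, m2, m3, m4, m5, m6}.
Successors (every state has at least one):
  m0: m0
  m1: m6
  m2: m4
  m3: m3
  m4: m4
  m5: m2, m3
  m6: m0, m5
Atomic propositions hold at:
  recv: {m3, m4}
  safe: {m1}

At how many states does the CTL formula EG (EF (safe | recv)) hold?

6

Sat(safe | recv) = {m1, m3, m4}
EF (safe | recv): least fixpoint, start Z0 = {m1, m3, m4}, add states with some successor in Z. Z1 = {m1, m2, m3, m4, m5}; Z2 = {m1, m2, m3, m4, m5, m6}; fixed.
Sat(EF (safe | recv)) = {m1, m2, m3, m4, m5, m6}
EG (EF (safe | recv)): greatest fixpoint, start Z0 = {m1, m2, m3, m4, m5, m6}, keep only states in Sat with some successor in Z. Already a fixed point.
Sat(EG (EF (safe | recv))) = {m1, m2, m3, m4, m5, m6}
|Sat(EG (EF (safe | recv)))| = |{m1, m2, m3, m4, m5, m6}| = 6.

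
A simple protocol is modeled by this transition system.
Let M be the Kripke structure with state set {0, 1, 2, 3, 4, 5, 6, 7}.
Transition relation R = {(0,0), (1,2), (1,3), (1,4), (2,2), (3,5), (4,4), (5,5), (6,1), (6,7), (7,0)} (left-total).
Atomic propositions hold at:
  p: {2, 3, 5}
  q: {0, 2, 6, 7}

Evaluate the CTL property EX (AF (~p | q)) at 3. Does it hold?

No

Sat(~p) = {0, 1, 4, 6, 7}
Sat(~p | q) = {0, 1, 2, 4, 6, 7}
AF (~p | q): least fixpoint, start Z0 = {0, 1, 2, 4, 6, 7}, add states with every successor in Z. Already a fixed point.
Sat(AF (~p | q)) = {0, 1, 2, 4, 6, 7}
Sat(EX (AF (~p | q))) = {s : some successor in {0, 1, 2, 4, 6, 7}} = {0, 1, 2, 4, 6, 7}
3 ∉ Sat(EX (AF (~p | q))) = {0, 1, 2, 4, 6, 7}, so the formula does not hold at 3.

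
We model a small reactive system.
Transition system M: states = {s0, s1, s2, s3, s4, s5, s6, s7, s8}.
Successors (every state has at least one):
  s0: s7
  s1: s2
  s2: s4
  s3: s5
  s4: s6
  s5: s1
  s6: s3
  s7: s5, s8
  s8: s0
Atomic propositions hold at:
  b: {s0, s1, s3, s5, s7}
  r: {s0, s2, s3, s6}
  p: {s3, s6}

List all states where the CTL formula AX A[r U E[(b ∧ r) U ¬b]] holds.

Sat(b ∧ r) = {s0, s3}
Sat(¬b) = {s2, s4, s6, s8}
E[(b ∧ r) U ¬b]: least fixpoint, start Z0 = Sat(¬b) = {s2, s4, s6, s8}, add states in Sat(b ∧ r) with some successor in Z. Already a fixed point.
Sat(E[(b ∧ r) U ¬b]) = {s2, s4, s6, s8}
A[r U E[(b ∧ r) U ¬b]]: least fixpoint, start Z0 = Sat(E[(b ∧ r) U ¬b]) = {s2, s4, s6, s8}, add states in Sat(r) with every successor in Z. Already a fixed point.
Sat(A[r U E[(b ∧ r) U ¬b]]) = {s2, s4, s6, s8}
Sat(AX A[r U E[(b ∧ r) U ¬b]]) = {s : every successor in {s2, s4, s6, s8}} = {s1, s2, s4}

{s1, s2, s4}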